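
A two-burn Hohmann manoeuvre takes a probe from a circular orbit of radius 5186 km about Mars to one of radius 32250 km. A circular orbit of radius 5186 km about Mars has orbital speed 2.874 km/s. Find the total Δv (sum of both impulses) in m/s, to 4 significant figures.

From the circular-orbit relation v² = μ/r at r = 5186 km: μ = v²r = (2.874)² × 5186 = 42835.7 km³/s².
The Hohmann ellipse has a_t = (r₁ + r₂)/2 = 18718 km.
Circular speed at r₁: v₁ = √(μ/r₁) = √(42835.7/5186) = 2.8740 km/s.
Transfer-orbit speed at r₁ (vis-viva equation): v_p = √[μ(2/r₁ − 1/a_t)] = 3.7724 km/s.
First burn Δv₁ = |v_p − v₁| = 0.8984 km/s.
Circular speed at r₂: v₂ = √(μ/r₂) = 1.1525 km/s.
Transfer-orbit speed at r₂: v_a = √[μ(2/r₂ − 1/a_t)] = 0.60663 km/s.
Second burn Δv₂ = |v₂ − v_a| = 0.5459 km/s.
Δv = Δv₁ + Δv₂ = 0.8984 + 0.5459 = 1.444 km/s.

Δv = 1444 m/s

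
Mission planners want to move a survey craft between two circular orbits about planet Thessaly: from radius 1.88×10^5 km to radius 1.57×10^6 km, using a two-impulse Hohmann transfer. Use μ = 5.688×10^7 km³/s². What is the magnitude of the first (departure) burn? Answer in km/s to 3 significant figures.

Transfer-ellipse semi-major axis a_t = (r₁ + r₂)/2 = (1.880×10^5 + 1.570×10^6)/2 = 8.790×10^5 km.
Circular speed at r = 1.880×10^5 km: v_c = √(μ/r) = 17.394 km/s.
Vis-viva on the transfer ellipse at r = 1.880×10^5 km gives v_t = √[μ(2/r − 1/a_t)] = 23.246 km/s.
Δv₁ = |v_t − v_c| = |23.246 − 17.394| = 5.852 km/s.

Δv₁ = 5.85 km/s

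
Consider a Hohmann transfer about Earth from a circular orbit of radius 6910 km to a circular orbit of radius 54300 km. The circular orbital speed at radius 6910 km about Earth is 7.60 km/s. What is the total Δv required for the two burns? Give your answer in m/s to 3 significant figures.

From the circular-orbit relation v² = μ/r at r = 6910 km: μ = v²r = (7.60)² × 6910 = 3.99122×10^5 km³/s².
The Hohmann ellipse has a_t = (r₁ + r₂)/2 = 30605 km.
Circular speed at r₁: v₁ = √(μ/r₁) = √(3.99122×10^5/6910) = 7.6000 km/s.
Transfer-orbit speed at r₁ (vis-viva equation): v_p = √[μ(2/r₁ − 1/a_t)] = 10.123 km/s.
First burn Δv₁ = |v_p − v₁| = 2.523 km/s.
At r₂, v₂ = √(μ/r₂) = 2.711 km/s.
Transfer-orbit speed at r₂: v_a = √[μ(2/r₂ − 1/a_t)] = 1.288 km/s.
Second burn Δv₂ = |v₂ − v_a| = 1.423 km/s.
Δv = Δv₁ + Δv₂ = 2.523 + 1.423 = 3.946 km/s.

Δv = 3950 m/s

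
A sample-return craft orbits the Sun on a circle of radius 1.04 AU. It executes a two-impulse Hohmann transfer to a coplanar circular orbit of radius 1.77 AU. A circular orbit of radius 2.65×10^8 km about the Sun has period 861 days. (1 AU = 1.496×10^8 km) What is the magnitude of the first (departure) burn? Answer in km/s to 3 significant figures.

From Kepler's third law T² = 4π²r³/μ at r = 2.65×10^8 km, T = 861 days = 861 × 86400 s = 7.43904×10^7 s: μ = 4π²r³/T² = 1.32759×10^11 km³/s².
In km: r₁ = 1.04 × 1.496×10^8 = 1.55584×10^8 km; r₂ = 1.77 × 1.496×10^8 = 2.64792×10^8 km.
Transfer-ellipse semi-major axis a_t = (r₁ + r₂)/2 = (1.55584×10^8 + 2.64792×10^8)/2 = 2.10188×10^8 km.
Circular speed at r = 1.55584×10^8 km: v_c = √(μ/r) = 29.211 km/s.
Transfer-orbit speed at the same r (vis-viva, a = a_t): v_t = √[μ(2/r − 1/a_t)] = 32.787 km/s.
Δv₁ = |v_t − v_c| = |32.787 − 29.211| = 3.576 km/s.

Δv₁ = 3.58 km/s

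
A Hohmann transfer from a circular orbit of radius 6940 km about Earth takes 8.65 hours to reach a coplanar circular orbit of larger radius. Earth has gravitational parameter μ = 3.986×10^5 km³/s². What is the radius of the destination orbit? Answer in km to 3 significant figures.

r₂ = 61000 km

Transfer time t = 8.65 hours = 31140 s, and t = π√(a_t³/μ).
So a_t = (μ t²/π²)^(1/3) = (3.986×10^5 × (31140)² / π²)^(1/3) = 33959 km.
Since a_t = (r₁ + r₂)/2, r₂ = 2a_t − r₁ = 2×33959 − 6940 = 60978 km.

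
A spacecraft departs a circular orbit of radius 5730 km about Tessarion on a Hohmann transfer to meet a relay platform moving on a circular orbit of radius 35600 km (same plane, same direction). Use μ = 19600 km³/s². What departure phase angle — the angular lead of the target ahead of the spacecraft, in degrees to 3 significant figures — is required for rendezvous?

φ = 100°

Semi-major axis of the transfer orbit: a_t = (5730 + 35600)/2 = 20665 km.
The half-period of the transfer ellipse is t = π√(a_t³/μ) = 66661 s.
The target's mean motion on its circular orbit is ω₂ = √(μ/r₂³) = 2.0843×10^-5 rad/s.
Angle swept by the target during transfer: ω₂·t = 1.3894 rad = 79.61°.
Arrival is 180° from departure on the ellipse, so φ = 180° − 79.61° = 100°.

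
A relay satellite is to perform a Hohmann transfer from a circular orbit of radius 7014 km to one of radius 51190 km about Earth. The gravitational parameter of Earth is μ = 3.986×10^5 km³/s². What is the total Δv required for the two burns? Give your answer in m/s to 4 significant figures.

The Hohmann ellipse has a_t = (r₁ + r₂)/2 = 29102 km.
Circular speed at r₁: v₁ = √(μ/r₁) = √(3.986×10^5/7014) = 7.5385 km/s.
On the transfer ellipse at r₁, v² = μ(2/r − 1/a) gives v_p = √[μ(2/r₁ − 1/a_t)] = 9.9981 km/s.
First burn Δv₁ = |v_p − v₁| = 2.4596 km/s.
Circular speed at r₂: v₂ = √(μ/r₂) = 2.79046 km/s.
Transfer-orbit speed at r₂: v_a = √[μ(2/r₂ − 1/a_t)] = 1.36993 km/s.
Second burn Δv₂ = |v₂ − v_a| = 1.4205 km/s.
Δv = Δv₁ + Δv₂ = 2.4596 + 1.4205 = 3.880 km/s.

Δv = 3880 m/s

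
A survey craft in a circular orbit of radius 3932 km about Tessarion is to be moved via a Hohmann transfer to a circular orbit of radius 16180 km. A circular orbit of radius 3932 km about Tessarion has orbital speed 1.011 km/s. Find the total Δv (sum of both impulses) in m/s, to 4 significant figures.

Δv = 458.2 m/s

From the circular-orbit relation v² = μ/r at r = 3932 km: μ = v²r = (1.011)² × 3932 = 4018.98 km³/s².
The Hohmann ellipse has a_t = (r₁ + r₂)/2 = 10056 km.
Circular speed at r₁: v₁ = √(μ/r₁) = √(4018.98/3932) = 1.011000 km/s.
Transfer-orbit speed at r₁ (vis-viva equation): v_p = √[μ(2/r₁ − 1/a_t)] = 1.282413 km/s.
First burn Δv₁ = |v_p − v₁| = 0.271413 km/s.
Circular speed at r₂: v₂ = √(μ/r₂) = 0.498389 km/s.
Transfer-orbit speed at r₂: v_a = √[μ(2/r₂ − 1/a_t)] = 0.311647 km/s.
Second burn Δv₂ = |v₂ − v_a| = 0.186742 km/s.
Δv = Δv₁ + Δv₂ = 0.271413 + 0.186742 = 0.4582 km/s.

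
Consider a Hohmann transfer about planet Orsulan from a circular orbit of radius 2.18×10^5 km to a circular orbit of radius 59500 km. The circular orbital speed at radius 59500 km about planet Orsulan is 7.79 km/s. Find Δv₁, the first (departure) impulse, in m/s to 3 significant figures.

From the circular-orbit relation v² = μ/r at r = 59500 km: μ = v²r = (7.79)² × 59500 = 3.61070×10^6 km³/s².
Transfer-ellipse semi-major axis a_t = (r₁ + r₂)/2 = (2.180×10^5 + 59500)/2 = 1.3875×10^5 km.
On the circular orbit at r = 2.180×10^5 km, v_c = √(μ/r) = 4.070 km/s.
Transfer-orbit speed at the same r (vis-viva, a = a_t): v_t = √[μ(2/r − 1/a_t)] = 2.665 km/s.
Δv₁ = |v_t − v_c| = |2.665 − 4.070| = 1.405 km/s.

Δv₁ = 1400 m/s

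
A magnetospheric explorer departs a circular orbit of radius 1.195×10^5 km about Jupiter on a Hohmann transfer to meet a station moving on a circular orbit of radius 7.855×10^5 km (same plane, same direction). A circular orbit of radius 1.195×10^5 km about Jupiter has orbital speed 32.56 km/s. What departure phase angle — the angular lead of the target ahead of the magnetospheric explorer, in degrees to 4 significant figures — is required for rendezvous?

φ = 101.3°

From the circular-orbit relation v² = μ/r at r = 1.195×10^5 km: μ = v²r = (32.56)² × 1.195×10^5 = 1.26688×10^8 km³/s².
The Hohmann ellipse has a_t = (r₁ + r₂)/2 = 4.525×10^5 km.
Transfer time t = π√(a_t³/μ) = 84959 s.
Target angular speed ω₂ = √(μ/r₂³) = 1.6168×10^-5 rad/s.
Angle swept by the target during transfer: ω₂·t = 1.3736 rad = 78.70°.
Arrival is 180° from departure on the ellipse, so φ = 180° − 78.70° = 101.3°.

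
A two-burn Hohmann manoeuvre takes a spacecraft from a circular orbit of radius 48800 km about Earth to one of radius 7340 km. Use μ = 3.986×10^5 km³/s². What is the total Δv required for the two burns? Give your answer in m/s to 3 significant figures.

The Hohmann ellipse has a_t = (r₁ + r₂)/2 = 28070 km.
Circular speed at r₁: v₁ = √(μ/r₁) = √(3.986×10^5/48800) = 2.858 km/s.
Transfer-orbit speed at r₁ (v² = μ(2/r − 1/a)): v_a = √[μ(2/r₁ − 1/a_t)] = 1.461 km/s.
First burn Δv₁ = |v_a − v₁| = 1.397 km/s.
At r₂, v₂ = √(μ/r₂) = 7.369 km/s.
Transfer-orbit speed at r₂: v_p = √[μ(2/r₂ − 1/a_t)] = 9.716 km/s.
Second burn Δv₂ = |v₂ − v_p| = 2.347 km/s.
Δv = Δv₁ + Δv₂ = 1.397 + 2.347 = 3.744 km/s.

Δv = 3740 m/s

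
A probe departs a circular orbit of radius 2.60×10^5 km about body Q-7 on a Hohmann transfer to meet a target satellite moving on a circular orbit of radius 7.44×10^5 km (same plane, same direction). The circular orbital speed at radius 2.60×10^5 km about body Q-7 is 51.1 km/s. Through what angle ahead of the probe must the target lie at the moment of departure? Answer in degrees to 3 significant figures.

From the circular-orbit relation v² = μ/r at r = 2.60×10^5 km: μ = v²r = (51.1)² × 2.60×10^5 = 6.78915×10^8 km³/s².
Transfer-ellipse semi-major axis a_t = (r₁ + r₂)/2 = (2.600×10^5 + 7.440×10^5)/2 = 5.020×10^5 km.
Transfer time t = π√(a_t³/μ) = 42884 s.
The target's mean motion on its circular orbit is ω₂ = √(μ/r₂³) = 4.0602×10^-5 rad/s.
Angle swept by the target during transfer: ω₂·t = 1.7412 rad = 99.76°.
Arrival is 180° from departure on the ellipse, so φ = 180° − 99.76° = 80.2°.

φ = 80.2°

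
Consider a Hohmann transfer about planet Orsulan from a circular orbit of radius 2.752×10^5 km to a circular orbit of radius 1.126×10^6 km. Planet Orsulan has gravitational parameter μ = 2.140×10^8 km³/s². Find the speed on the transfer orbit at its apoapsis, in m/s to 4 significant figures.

Transfer-ellipse semi-major axis a_t = (r₁ + r₂)/2 = (2.752×10^5 + 1.126×10^6)/2 = 7.006×10^5 km.
At apoapsis, r = 1.126×10^6 km.
From the vis-viva equation, v = √[μ(2/r − 1/a_t)] = 8.640 km/s.

v = 8640 m/s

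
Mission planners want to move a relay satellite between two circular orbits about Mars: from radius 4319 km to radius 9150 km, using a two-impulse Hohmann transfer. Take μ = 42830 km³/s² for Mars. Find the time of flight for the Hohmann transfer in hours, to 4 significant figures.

The Hohmann ellipse has a_t = (r₁ + r₂)/2 = 6734.5 km.
Half the transfer-orbit period gives t = π√(a_t³/μ) = 8389 s.
Converting: 8389 s ÷ 3600 s/hour = 2.330 hours.

t = 2.330 hours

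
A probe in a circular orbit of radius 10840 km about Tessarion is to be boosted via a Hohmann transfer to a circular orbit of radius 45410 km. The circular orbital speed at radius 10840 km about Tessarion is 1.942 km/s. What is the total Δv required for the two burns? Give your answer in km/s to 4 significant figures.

Δv = 0.8854 km/s

From the circular-orbit relation v² = μ/r at r = 10840 km: μ = v²r = (1.942)² × 10840 = 40881.6 km³/s².
The Hohmann ellipse has a_t = (r₁ + r₂)/2 = 28125 km.
At r₁ the circular-orbit speed is v₁ = √(μ/r₁) = 1.9420 km/s.
Transfer-orbit speed at r₁ (v² = μ(2/r − 1/a)): v_p = √[μ(2/r₁ − 1/a_t)] = 2.4676 km/s.
First burn Δv₁ = |v_p − v₁| = 0.5256 km/s.
At r₂, v₂ = √(μ/r₂) = 0.94883 km/s.
Transfer-orbit speed at r₂: v_a = √[μ(2/r₂ − 1/a_t)] = 0.58906 km/s.
Second burn Δv₂ = |v₂ − v_a| = 0.3598 km/s.
Total Δv = Δv₁ + Δv₂ = 0.8854 km/s.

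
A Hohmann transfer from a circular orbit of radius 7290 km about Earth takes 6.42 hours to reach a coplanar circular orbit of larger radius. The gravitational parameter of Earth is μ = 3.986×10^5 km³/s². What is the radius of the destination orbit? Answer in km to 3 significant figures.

Transfer time t = 6.42 hours = 23112 s, and t = π√(a_t³/μ).
So a_t = (μ t²/π²)^(1/3) = (3.986×10^5 × (23112)² / π²)^(1/3) = 27838 km.
Since a_t = (r₁ + r₂)/2, r₂ = 2a_t − r₁ = 2×27838 − 7290 = 48386 km.

r₂ = 48400 km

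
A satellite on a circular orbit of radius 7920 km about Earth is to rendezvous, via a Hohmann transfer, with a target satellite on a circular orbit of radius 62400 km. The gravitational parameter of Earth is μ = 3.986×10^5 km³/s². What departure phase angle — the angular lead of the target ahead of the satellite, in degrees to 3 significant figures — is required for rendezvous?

The Hohmann ellipse has a_t = (r₁ + r₂)/2 = 35160 km.
The half-period of the transfer ellipse is t = π√(a_t³/μ) = 32810 s.
The target's mean motion on its circular orbit is ω₂ = √(μ/r₂³) = 4.050×10^-5 rad/s.
Angle swept by the target during transfer: ω₂·t = 1.3288 rad = 76.13°.
Arrival is 180° from departure on the ellipse, so φ = 180° − 76.13° = 104°.

φ = 104°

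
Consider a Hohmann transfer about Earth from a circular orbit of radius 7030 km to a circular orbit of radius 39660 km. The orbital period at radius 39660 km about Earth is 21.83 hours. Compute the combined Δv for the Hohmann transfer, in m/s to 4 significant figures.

From Kepler's third law T² = 4π²r³/μ at r = 39660 km, T = 21.83 hours = 21.83 × 3600 s = 78588 s: μ = 4π²r³/T² = 3.98754×10^5 km³/s².
The Hohmann ellipse has a_t = (r₁ + r₂)/2 = 23345 km.
At r₁ the circular-orbit speed is v₁ = √(μ/r₁) = 7.531 km/s.
On the transfer ellipse at r₁, v² = μ(2/r − 1/a) gives v_p = √[μ(2/r₁ − 1/a_t)] = 9.816 km/s.
First burn Δv₁ = |v_p − v₁| = 2.285 km/s.
At r₂, v₂ = √(μ/r₂) = 3.171 km/s.
Transfer-orbit speed at r₂: v_a = √[μ(2/r₂ − 1/a_t)] = 1.740 km/s.
Second burn Δv₂ = |v₂ − v_a| = 1.431 km/s.
Total Δv = Δv₁ + Δv₂ = 3.716 km/s.

Δv = 3716 m/s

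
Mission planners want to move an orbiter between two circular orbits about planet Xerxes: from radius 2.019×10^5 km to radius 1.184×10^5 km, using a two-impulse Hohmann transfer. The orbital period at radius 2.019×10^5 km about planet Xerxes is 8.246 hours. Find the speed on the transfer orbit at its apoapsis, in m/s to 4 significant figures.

From Kepler's third law T² = 4π²r³/μ at r = 2.019×10^5 km, T = 8.246 hours = 8.246 × 3600 s = 29685.6 s: μ = 4π²r³/T² = 3.68703×10^8 km³/s².
Transfer-ellipse semi-major axis a_t = (r₁ + r₂)/2 = (2.019×10^5 + 1.184×10^5)/2 = 1.6015×10^5 km.
The apoapsis of the transfer ellipse is at r = 2.019×10^5 km.
Applying v² = μ(2/r − 1/a_t): v = 36.74 km/s.

v = 36740 m/s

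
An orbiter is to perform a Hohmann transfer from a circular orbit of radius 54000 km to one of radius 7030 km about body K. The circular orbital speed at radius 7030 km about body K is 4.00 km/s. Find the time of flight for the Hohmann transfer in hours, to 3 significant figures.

From the circular-orbit relation v² = μ/r at r = 7030 km: μ = v²r = (4.00)² × 7030 = 1.12480×10^5 km³/s².
Transfer-ellipse semi-major axis a_t = (r₁ + r₂)/2 = (54000 + 7030)/2 = 30515 km.
Transfer time t = π√(a_t³/μ) = π√((30515)³ / 1.12480×10^5) = 49930 s.
Converting: 49930 s ÷ 3600 s/hour = 13.9 hours.

t = 13.9 hours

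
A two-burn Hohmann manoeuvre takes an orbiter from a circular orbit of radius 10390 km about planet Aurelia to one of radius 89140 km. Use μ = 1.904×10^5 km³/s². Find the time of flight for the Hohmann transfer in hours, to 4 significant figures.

t = 22.20 hours

The Hohmann ellipse has a_t = (r₁ + r₂)/2 = 49765 km.
Transfer time t = π√(a_t³/μ) = π√((49765)³ / 1.904×10^5) = 79930 s.
Converting: 79930 s ÷ 3600 s/hour = 22.20 hours.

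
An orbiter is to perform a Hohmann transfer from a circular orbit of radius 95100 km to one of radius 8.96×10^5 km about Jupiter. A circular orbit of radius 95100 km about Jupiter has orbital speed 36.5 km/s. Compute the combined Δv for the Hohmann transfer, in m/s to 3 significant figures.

Δv = 19300 m/s

From the circular-orbit relation v² = μ/r at r = 95100 km: μ = v²r = (36.5)² × 95100 = 1.26697×10^8 km³/s².
The Hohmann ellipse has a_t = (r₁ + r₂)/2 = 4.9555×10^5 km.
At r₁ the circular-orbit speed is v₁ = √(μ/r₁) = 36.50 km/s.
Transfer-orbit speed at r₁ (v² = μ(2/r − 1/a)): v_p = √[μ(2/r₁ − 1/a_t)] = 49.08 km/s.
First burn Δv₁ = |v_p − v₁| = 12.58 km/s.
Circular speed at r₂: v₂ = √(μ/r₂) = 11.891 km/s.
Transfer-orbit speed at r₂: v_a = √[μ(2/r₂ − 1/a_t)] = 5.2093 km/s.
Second burn Δv₂ = |v₂ − v_a| = 6.682 km/s.
Δv = Δv₁ + Δv₂ = 12.58 + 6.682 = 19.26 km/s.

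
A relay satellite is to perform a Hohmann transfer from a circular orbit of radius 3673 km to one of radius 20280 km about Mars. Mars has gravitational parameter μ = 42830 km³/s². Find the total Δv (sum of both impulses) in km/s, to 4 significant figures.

Transfer-ellipse semi-major axis a_t = (r₁ + r₂)/2 = (3673 + 20280)/2 = 11976.5 km.
Circular speed at r₁: v₁ = √(μ/r₁) = √(42830/3673) = 3.4148 km/s.
On the transfer ellipse at r₁, vis-viva gives v_p = √[μ(2/r₁ − 1/a_t)] = 4.4436 km/s.
First burn Δv₁ = |v_p − v₁| = 1.0288 km/s.
At r₂, v₂ = √(μ/r₂) = 1.45325 km/s.
Transfer-orbit speed at r₂: v_a = √[μ(2/r₂ − 1/a_t)] = 0.804796 km/s.
Second burn Δv₂ = |v₂ − v_a| = 0.64845 km/s.
Total Δv = Δv₁ + Δv₂ = 1.677 km/s.

Δv = 1.677 km/s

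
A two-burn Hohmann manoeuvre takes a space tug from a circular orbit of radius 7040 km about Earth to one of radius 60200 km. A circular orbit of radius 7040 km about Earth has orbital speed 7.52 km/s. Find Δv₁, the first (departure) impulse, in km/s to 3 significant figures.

From the circular-orbit relation v² = μ/r at r = 7040 km: μ = v²r = (7.52)² × 7040 = 3.98115×10^5 km³/s².
The Hohmann ellipse has a_t = (r₁ + r₂)/2 = 33620 km.
On the circular orbit at r = 7040 km, v_c = √(μ/r) = 7.5200 km/s.
Vis-viva on the transfer ellipse at r = 7040 km gives v_t = √[μ(2/r − 1/a_t)] = 10.063 km/s.
Δv₁ = |v_t − v_c| = |10.063 − 7.5200| = 2.543 km/s.

Δv₁ = 2.54 km/s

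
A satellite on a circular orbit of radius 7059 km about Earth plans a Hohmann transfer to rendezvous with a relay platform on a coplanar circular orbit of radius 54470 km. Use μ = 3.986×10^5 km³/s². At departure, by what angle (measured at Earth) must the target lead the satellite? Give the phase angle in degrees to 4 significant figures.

Semi-major axis of the transfer orbit: a_t = (7059 + 54470)/2 = 30764.5 km.
The half-period of the transfer ellipse is t = π√(a_t³/μ) = 26851 s.
Target angular speed ω₂ = √(μ/r₂³) = 4.9663×10^-5 rad/s.
Angle swept by the target during transfer: ω₂·t = 1.3335 rad = 76.40°.
The satellite traverses 180° on the transfer ellipse, so the target must lead by 180° − 76.40° = 103.6°.

φ = 103.6°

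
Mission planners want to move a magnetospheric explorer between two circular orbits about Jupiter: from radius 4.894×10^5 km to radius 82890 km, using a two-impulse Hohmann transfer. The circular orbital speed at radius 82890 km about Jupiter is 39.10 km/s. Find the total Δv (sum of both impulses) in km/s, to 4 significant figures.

Δv = 19.47 km/s

From the circular-orbit relation v² = μ/r at r = 82890 km: μ = v²r = (39.10)² × 82890 = 1.26723×10^8 km³/s².
The Hohmann ellipse has a_t = (r₁ + r₂)/2 = 2.86145×10^5 km.
Circular speed at r₁: v₁ = √(μ/r₁) = √(1.26723×10^8/4.894×10^5) = 16.0915 km/s.
Transfer-orbit speed at r₁ (vis-viva equation): v_a = √[μ(2/r₁ − 1/a_t)] = 8.66072 km/s.
First burn Δv₁ = |v_a − v₁| = 7.4308 km/s.
Circular speed at r₂: v₂ = √(μ/r₂) = 39.100 km/s.
Transfer-orbit speed at r₂: v_p = √[μ(2/r₂ − 1/a_t)] = 51.135 km/s.
Second burn Δv₂ = |v₂ − v_p| = 12.035 km/s.
Δv = Δv₁ + Δv₂ = 7.4308 + 12.035 = 19.47 km/s.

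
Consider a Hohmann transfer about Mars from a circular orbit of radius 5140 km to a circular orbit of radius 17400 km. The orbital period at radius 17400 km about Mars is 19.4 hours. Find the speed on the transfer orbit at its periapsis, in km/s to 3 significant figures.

v = 3.58 km/s

From Kepler's third law T² = 4π²r³/μ at r = 17400 km, T = 19.4 hours = 19.4 × 3600 s = 69840 s: μ = 4π²r³/T² = 42638.2 km³/s².
Transfer-ellipse semi-major axis a_t = (r₁ + r₂)/2 = (5140 + 17400)/2 = 11270 km.
At periapsis, r = 5140 km.
Applying v² = μ(2/r − 1/a_t): v = 3.579 km/s.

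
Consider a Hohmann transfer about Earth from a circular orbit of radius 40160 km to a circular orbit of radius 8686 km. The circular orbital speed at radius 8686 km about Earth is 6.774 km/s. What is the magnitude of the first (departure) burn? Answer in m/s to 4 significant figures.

Δv₁ = 1272 m/s

From the circular-orbit relation v² = μ/r at r = 8686 km: μ = v²r = (6.774)² × 8686 = 3.98575×10^5 km³/s².
Semi-major axis of the transfer orbit: a_t = (40160 + 8686)/2 = 24423 km.
On the circular orbit at r = 40160 km, v_c = √(μ/r) = 3.1503 km/s.
Vis-viva on the transfer ellipse at r = 40160 km gives v_t = √[μ(2/r − 1/a_t)] = 1.8787 km/s.
Δv₁ = |v_t − v_c| = |1.8787 − 3.1503| = 1.272 km/s.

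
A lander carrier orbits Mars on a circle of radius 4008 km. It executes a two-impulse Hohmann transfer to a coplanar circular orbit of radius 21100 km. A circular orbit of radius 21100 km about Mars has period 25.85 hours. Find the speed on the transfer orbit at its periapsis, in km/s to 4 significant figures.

v = 4.238 km/s

From Kepler's third law T² = 4π²r³/μ at r = 21100 km, T = 25.85 hours = 25.85 × 3600 s = 93060 s: μ = 4π²r³/T² = 42823.4 km³/s².
Semi-major axis of the transfer orbit: a_t = (4008 + 21100)/2 = 12554 km.
At periapsis, r = 4008 km.
Vis-viva: v = √[μ(2/r − 1/a_t)] = √[42823.4 × (2/4008 − 1/12554)] = 4.238 km/s.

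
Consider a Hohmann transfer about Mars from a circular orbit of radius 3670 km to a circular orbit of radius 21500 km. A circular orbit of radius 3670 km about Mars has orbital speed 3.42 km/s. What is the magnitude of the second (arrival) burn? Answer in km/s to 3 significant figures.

Δv₂ = 0.650 km/s

From the circular-orbit relation v² = μ/r at r = 3670 km: μ = v²r = (3.42)² × 3670 = 42925.8 km³/s².
Semi-major axis of the transfer orbit: a_t = (3670 + 21500)/2 = 12585 km.
Circular speed at r = 21500 km: v_c = √(μ/r) = 1.413 km/s.
Vis-viva on the transfer ellipse at r = 21500 km gives v_t = √[μ(2/r − 1/a_t)] = 0.7630 km/s.
Δv₂ = |v_t − v_c| = |0.7630 − 1.413| = 0.6500 km/s.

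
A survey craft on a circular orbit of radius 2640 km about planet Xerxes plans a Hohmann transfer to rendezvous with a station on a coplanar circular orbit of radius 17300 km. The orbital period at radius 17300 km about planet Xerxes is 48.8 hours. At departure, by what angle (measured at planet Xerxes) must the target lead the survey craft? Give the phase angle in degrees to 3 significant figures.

From Kepler's third law T² = 4π²r³/μ at r = 17300 km, T = 48.8 hours = 48.8 × 3600 s = 1.7568×10^5 s: μ = 4π²r³/T² = 6622.98 km³/s².
Transfer-ellipse semi-major axis a_t = (r₁ + r₂)/2 = (2640 + 17300)/2 = 9970 km.
Transfer time t = π√(a_t³/μ) = 38430 s.
Target angular speed ω₂ = √(μ/r₂³) = 3.5765×10^-5 rad/s.
Angle swept by the target during transfer: ω₂·t = 1.3744 rad = 78.75°.
Arrival is 180° from departure on the ellipse, so φ = 180° − 78.75° = 101°.

φ = 101°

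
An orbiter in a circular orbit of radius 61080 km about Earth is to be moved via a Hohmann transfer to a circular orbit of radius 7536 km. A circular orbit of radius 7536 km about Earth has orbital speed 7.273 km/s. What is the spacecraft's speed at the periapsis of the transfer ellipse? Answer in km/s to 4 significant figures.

v = 9.704 km/s

From the circular-orbit relation v² = μ/r at r = 7536 km: μ = v²r = (7.273)² × 7536 = 3.98628×10^5 km³/s².
The Hohmann ellipse has a_t = (r₁ + r₂)/2 = 34308 km.
The periapsis of the transfer ellipse is at r = 7536 km.
From the vis-viva equation, v = √[μ(2/r − 1/a_t)] = 9.704 km/s.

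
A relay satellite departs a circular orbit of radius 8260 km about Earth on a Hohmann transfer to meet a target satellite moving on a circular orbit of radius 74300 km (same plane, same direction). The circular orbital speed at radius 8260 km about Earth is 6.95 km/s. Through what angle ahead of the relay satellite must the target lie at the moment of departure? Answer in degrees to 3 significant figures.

From the circular-orbit relation v² = μ/r at r = 8260 km: μ = v²r = (6.95)² × 8260 = 3.98979×10^5 km³/s².
Transfer-ellipse semi-major axis a_t = (r₁ + r₂)/2 = (8260 + 74300)/2 = 41280 km.
The half-period of the transfer ellipse is t = π√(a_t³/μ) = 41710 s.
The target's mean motion on its circular orbit is ω₂ = √(μ/r₂³) = 3.119×10^-5 rad/s.
Angle swept by the target during transfer: ω₂·t = 1.301 rad = 74.54°.
The relay satellite traverses 180° on the transfer ellipse, so the target must lead by 180° − 74.54° = 105°.

φ = 105°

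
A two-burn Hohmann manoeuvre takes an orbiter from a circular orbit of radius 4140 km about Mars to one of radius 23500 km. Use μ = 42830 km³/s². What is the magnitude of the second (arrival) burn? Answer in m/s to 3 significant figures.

Transfer-ellipse semi-major axis a_t = (r₁ + r₂)/2 = (4140 + 23500)/2 = 13820 km.
On the circular orbit at r = 23500 km, v_c = √(μ/r) = 1.350 km/s.
Vis-viva on the transfer ellipse at r = 23500 km gives v_t = √[μ(2/r − 1/a_t)] = 0.7389 km/s.
Δv₂ = |v_t − v_c| = |0.7389 − 1.350| = 0.6111 km/s.

Δv₂ = 611 m/s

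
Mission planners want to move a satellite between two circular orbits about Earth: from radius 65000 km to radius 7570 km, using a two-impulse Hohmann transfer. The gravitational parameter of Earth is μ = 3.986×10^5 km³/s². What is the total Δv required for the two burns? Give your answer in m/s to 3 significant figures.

Semi-major axis of the transfer orbit: a_t = (65000 + 7570)/2 = 36285 km.
At r₁ the circular-orbit speed is v₁ = √(μ/r₁) = 2.476 km/s.
Transfer-orbit speed at r₁ (v² = μ(2/r − 1/a)): v_a = √[μ(2/r₁ − 1/a_t)] = 1.131 km/s.
First burn Δv₁ = |v_a − v₁| = 1.345 km/s.
At r₂, v₂ = √(μ/r₂) = 7.256 km/s.
Transfer-orbit speed at r₂: v_p = √[μ(2/r₂ − 1/a_t)] = 9.712 km/s.
Second burn Δv₂ = |v₂ − v_p| = 2.456 km/s.
Δv = Δv₁ + Δv₂ = 1.345 + 2.456 = 3.801 km/s.

Δv = 3800 m/s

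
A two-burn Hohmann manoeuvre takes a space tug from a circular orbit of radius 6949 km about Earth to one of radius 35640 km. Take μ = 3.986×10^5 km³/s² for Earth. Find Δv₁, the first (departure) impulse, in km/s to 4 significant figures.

Δv₁ = 2.224 km/s

The Hohmann ellipse has a_t = (r₁ + r₂)/2 = 21294.5 km.
On the circular orbit at r = 6949 km, v_c = √(μ/r) = 7.574 km/s.
Vis-viva on the transfer ellipse at r = 6949 km gives v_t = √[μ(2/r − 1/a_t)] = 9.798 km/s.
Δv₁ = |v_t − v_c| = |9.798 − 7.574| = 2.224 km/s.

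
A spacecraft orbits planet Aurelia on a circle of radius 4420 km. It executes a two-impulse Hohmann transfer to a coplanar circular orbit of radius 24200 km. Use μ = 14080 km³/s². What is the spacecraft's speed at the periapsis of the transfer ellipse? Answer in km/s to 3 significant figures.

v = 2.32 km/s

Transfer-ellipse semi-major axis a_t = (r₁ + r₂)/2 = (4420 + 24200)/2 = 14310 km.
The periapsis of the transfer ellipse is at r = 4420 km.
Applying v² = μ(2/r − 1/a_t): v = 2.321 km/s.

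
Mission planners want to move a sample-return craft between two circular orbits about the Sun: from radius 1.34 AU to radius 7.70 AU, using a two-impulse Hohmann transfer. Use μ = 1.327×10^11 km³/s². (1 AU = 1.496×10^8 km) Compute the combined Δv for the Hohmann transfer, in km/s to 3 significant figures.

Δv = 12.7 km/s

In km: r₁ = 1.34 × 1.496×10^8 = 2.00464×10^8 km; r₂ = 7.70 × 1.496×10^8 = 1.15192×10^9 km.
Semi-major axis of the transfer orbit: a_t = (2.00464×10^8 + 1.15192×10^9)/2 = 6.76192×10^8 km.
At r₁ the circular-orbit speed is v₁ = √(μ/r₁) = 25.729 km/s.
On the transfer ellipse at r₁, v² = μ(2/r − 1/a) gives v_p = √[μ(2/r₁ − 1/a_t)] = 33.581 km/s.
First burn Δv₁ = |v_p − v₁| = 7.852 km/s.
Circular speed at r₂: v₂ = √(μ/r₂) = 10.733 km/s.
Transfer-orbit speed at r₂: v_a = √[μ(2/r₂ − 1/a_t)] = 5.8440 km/s.
Second burn Δv₂ = |v₂ − v_a| = 4.889 km/s.
Δv = Δv₁ + Δv₂ = 7.852 + 4.889 = 12.74 km/s.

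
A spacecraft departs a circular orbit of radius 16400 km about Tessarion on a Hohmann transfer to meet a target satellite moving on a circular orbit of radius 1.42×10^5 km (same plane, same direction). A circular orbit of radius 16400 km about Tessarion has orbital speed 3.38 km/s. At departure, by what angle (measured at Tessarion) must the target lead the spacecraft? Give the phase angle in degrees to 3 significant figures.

From the circular-orbit relation v² = μ/r at r = 16400 km: μ = v²r = (3.38)² × 16400 = 1.87360×10^5 km³/s².
The Hohmann ellipse has a_t = (r₁ + r₂)/2 = 79200 km.
Transfer time t = π√(a_t³/μ) = 1.6177×10^5 s.
Target angular speed ω₂ = √(μ/r₂³) = 8.0892×10^-6 rad/s.
Angle swept by the target during transfer: ω₂·t = 1.3086 rad = 74.98°.
Arrival is 180° from departure on the ellipse, so φ = 180° − 74.98° = 105°.

φ = 105°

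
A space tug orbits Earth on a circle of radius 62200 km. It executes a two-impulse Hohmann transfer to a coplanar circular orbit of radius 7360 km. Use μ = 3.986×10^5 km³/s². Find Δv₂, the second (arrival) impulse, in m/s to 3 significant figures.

Δv₂ = 2480 m/s

The Hohmann ellipse has a_t = (r₁ + r₂)/2 = 34780 km.
On the circular orbit at r = 7360 km, v_c = √(μ/r) = 7.359 km/s.
Transfer-orbit speed at the same r (vis-viva, a = a_t): v_t = √[μ(2/r − 1/a_t)] = 9.841 km/s.
Δv₂ = |v_t − v_c| = |9.841 − 7.359| = 2.482 km/s.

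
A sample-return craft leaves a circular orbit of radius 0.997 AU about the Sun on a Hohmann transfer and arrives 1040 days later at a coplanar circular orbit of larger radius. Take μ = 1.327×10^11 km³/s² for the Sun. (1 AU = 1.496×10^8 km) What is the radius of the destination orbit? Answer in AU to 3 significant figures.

r₂ = 5.38 AU

In km: r₁ = 0.997 × 1.496×10^8 = 1.491512×10^8 km.
Transfer time t = 1040 days = 8.9856×10^7 s, and t = π√(a_t³/μ).
So a_t = (μ t²/π²)^(1/3) = (1.327×10^11 × (8.9856×10^7)² / π²)^(1/3) = 4.7704×10^8 km.
Since a_t = (r₁ + r₂)/2, r₂ = 2a_t − r₁ = 2×4.7704×10^8 − 1.491512×10^8 = 8.049288×10^8 km.
In AU: r₂ = 8.049288×10^8 / 1.496×10^8 = 5.38 AU.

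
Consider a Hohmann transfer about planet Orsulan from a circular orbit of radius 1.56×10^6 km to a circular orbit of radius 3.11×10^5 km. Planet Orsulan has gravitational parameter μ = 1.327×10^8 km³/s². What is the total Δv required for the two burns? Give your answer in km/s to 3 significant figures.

Semi-major axis of the transfer orbit: a_t = (1.560×10^6 + 3.110×10^5)/2 = 9.355×10^5 km.
At r₁ the circular-orbit speed is v₁ = √(μ/r₁) = 9.223 km/s.
Transfer-orbit speed at r₁ (v² = μ(2/r − 1/a)): v_a = √[μ(2/r₁ − 1/a_t)] = 5.318 km/s.
First burn Δv₁ = |v_a − v₁| = 3.905 km/s.
Circular speed at r₂: v₂ = √(μ/r₂) = 20.656 km/s.
Transfer-orbit speed at r₂: v_p = √[μ(2/r₂ − 1/a_t)] = 26.674 km/s.
Second burn Δv₂ = |v₂ − v_p| = 6.018 km/s.
Δv = Δv₁ + Δv₂ = 3.905 + 6.018 = 9.923 km/s.

Δv = 9.92 km/s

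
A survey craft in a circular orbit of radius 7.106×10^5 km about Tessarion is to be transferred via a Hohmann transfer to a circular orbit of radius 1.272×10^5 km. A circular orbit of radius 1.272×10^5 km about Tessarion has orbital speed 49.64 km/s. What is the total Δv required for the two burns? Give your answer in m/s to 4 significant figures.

From the circular-orbit relation v² = μ/r at r = 1.272×10^5 km: μ = v²r = (49.64)² × 1.272×10^5 = 3.13437×10^8 km³/s².
Semi-major axis of the transfer orbit: a_t = (7.106×10^5 + 1.272×10^5)/2 = 4.189×10^5 km.
Circular speed at r₁: v₁ = √(μ/r₁) = √(3.13437×10^8/7.106×10^5) = 21.002 km/s.
Transfer-orbit speed at r₁ (vis-viva): v_a = √[μ(2/r₁ − 1/a_t)] = 11.573 km/s.
First burn Δv₁ = |v_a − v₁| = 9.429 km/s.
Circular speed at r₂: v₂ = √(μ/r₂) = 49.64 km/s.
Transfer-orbit speed at r₂: v_p = √[μ(2/r₂ − 1/a_t)] = 64.65 km/s.
Second burn Δv₂ = |v₂ − v_p| = 15.01 km/s.
Δv = Δv₁ + Δv₂ = 9.429 + 15.01 = 24.44 km/s.

Δv = 24440 m/s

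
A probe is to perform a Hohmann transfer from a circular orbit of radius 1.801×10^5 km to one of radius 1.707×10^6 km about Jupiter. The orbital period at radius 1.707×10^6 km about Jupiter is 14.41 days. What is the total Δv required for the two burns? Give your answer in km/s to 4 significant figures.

Δv = 14.00 km/s

From Kepler's third law T² = 4π²r³/μ at r = 1.707×10^6 km, T = 14.41 days = 14.41 × 86400 s = 1.245024×10^6 s: μ = 4π²r³/T² = 1.26679×10^8 km³/s².
Transfer-ellipse semi-major axis a_t = (r₁ + r₂)/2 = (1.801×10^5 + 1.707×10^6)/2 = 9.4355×10^5 km.
At r₁ the circular-orbit speed is v₁ = √(μ/r₁) = 26.521 km/s.
On the transfer ellipse at r₁, v² = μ(2/r − 1/a) gives v_p = √[μ(2/r₁ − 1/a_t)] = 35.672 km/s.
First burn Δv₁ = |v_p − v₁| = 9.151 km/s.
Circular speed at r₂: v₂ = √(μ/r₂) = 8.615 km/s.
Transfer-orbit speed at r₂: v_a = √[μ(2/r₂ − 1/a_t)] = 3.764 km/s.
Second burn Δv₂ = |v₂ − v_a| = 4.851 km/s.
Δv = Δv₁ + Δv₂ = 9.151 + 4.851 = 14.00 km/s.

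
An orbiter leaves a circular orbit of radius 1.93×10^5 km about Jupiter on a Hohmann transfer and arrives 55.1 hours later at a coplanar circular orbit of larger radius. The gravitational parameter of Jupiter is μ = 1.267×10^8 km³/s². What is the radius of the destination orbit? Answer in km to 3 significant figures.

Transfer time t = 55.1 hours = 1.9836×10^5 s, and t = π√(a_t³/μ).
So a_t = (μ t²/π²)^(1/3) = (1.267×10^8 × (1.9836×10^5)² / π²)^(1/3) = 7.9639×10^5 km.
Since a_t = (r₁ + r₂)/2, r₂ = 2a_t − r₁ = 2×7.9639×10^5 − 1.930×10^5 = 1.39978×10^6 km.

r₂ = 1.40×10^6 km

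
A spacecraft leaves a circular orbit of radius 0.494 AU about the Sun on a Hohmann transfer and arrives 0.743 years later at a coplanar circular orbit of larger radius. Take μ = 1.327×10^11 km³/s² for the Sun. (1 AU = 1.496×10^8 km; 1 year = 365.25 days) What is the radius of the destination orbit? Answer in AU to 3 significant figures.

In km: r₁ = 0.494 × 1.496×10^8 = 7.39024×10^7 km.
Transfer time t = 0.743 years × 365.25 × 86400 s = 2.34472968×10^7 s, and t = π√(a_t³/μ).
So a_t = (μ t²/π²)^(1/3) = (1.327×10^11 × (2.34472968×10^7)² / π²)^(1/3) = 1.9480×10^8 km.
Since a_t = (r₁ + r₂)/2, r₂ = 2a_t − r₁ = 2×1.9480×10^8 − 7.39024×10^7 = 3.156976×10^8 km.
In AU: r₂ = 3.156976×10^8 / 1.496×10^8 = 2.11 AU.

r₂ = 2.11 AU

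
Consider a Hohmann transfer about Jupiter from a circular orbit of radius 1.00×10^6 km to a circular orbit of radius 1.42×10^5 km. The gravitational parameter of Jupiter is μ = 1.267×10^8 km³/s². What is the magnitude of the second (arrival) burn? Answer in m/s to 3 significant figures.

Semi-major axis of the transfer orbit: a_t = (1.000×10^6 + 1.420×10^5)/2 = 5.710×10^5 km.
Circular speed at r = 1.420×10^5 km: v_c = √(μ/r) = 29.871 km/s.
Transfer-orbit speed at the same r (vis-viva, a = a_t): v_t = √[μ(2/r − 1/a_t)] = 39.530 km/s.
Δv₂ = |v_t − v_c| = |39.530 − 29.871| = 9.659 km/s.

Δv₂ = 9660 m/s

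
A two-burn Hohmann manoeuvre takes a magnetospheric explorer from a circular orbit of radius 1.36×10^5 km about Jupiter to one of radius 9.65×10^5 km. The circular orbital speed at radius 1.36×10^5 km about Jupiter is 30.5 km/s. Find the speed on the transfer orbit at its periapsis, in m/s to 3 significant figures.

v = 40400 m/s

From the circular-orbit relation v² = μ/r at r = 1.36×10^5 km: μ = v²r = (30.5)² × 1.36×10^5 = 1.26514×10^8 km³/s².
The Hohmann ellipse has a_t = (r₁ + r₂)/2 = 5.505×10^5 km.
The periapsis of the transfer ellipse is at r = 1.360×10^5 km.
Vis-viva: v = √[μ(2/r − 1/a_t)] = √[1.26514×10^8 × (2/1.360×10^5 − 1/5.505×10^5)] = 40.38 km/s.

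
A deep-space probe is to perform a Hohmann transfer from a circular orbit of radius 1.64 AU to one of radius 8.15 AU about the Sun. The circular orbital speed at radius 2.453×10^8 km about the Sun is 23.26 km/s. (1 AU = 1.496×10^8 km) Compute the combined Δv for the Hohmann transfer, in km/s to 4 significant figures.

From the circular-orbit relation v² = μ/r at r = 2.453×10^8 km: μ = v²r = (23.26)² × 2.453×10^8 = 1.32714×10^11 km³/s².
In km: r₁ = 1.64 × 1.496×10^8 = 2.45344×10^8 km; r₂ = 8.15 × 1.496×10^8 = 1.21924×10^9 km.
Semi-major axis of the transfer orbit: a_t = (2.45344×10^8 + 1.21924×10^9)/2 = 7.32292×10^8 km.
Circular speed at r₁: v₁ = √(μ/r₁) = √(1.32714×10^11/2.45344×10^8) = 23.2579 km/s.
On the transfer ellipse at r₁, v² = μ(2/r − 1/a) gives v_p = √[μ(2/r₁ − 1/a_t)] = 30.0105 km/s.
First burn Δv₁ = |v_p − v₁| = 6.753 km/s.
At r₂, v₂ = √(μ/r₂) = 10.433 km/s.
Transfer-orbit speed at r₂: v_a = √[μ(2/r₂ − 1/a_t)] = 6.0389 km/s.
Second burn Δv₂ = |v₂ − v_a| = 4.394 km/s.
Δv = Δv₁ + Δv₂ = 6.753 + 4.394 = 11.15 km/s.

Δv = 11.15 km/s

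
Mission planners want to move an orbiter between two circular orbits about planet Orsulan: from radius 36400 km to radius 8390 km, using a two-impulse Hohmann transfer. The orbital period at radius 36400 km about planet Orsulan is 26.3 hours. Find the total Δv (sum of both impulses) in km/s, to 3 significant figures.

Δv = 2.32 km/s

From Kepler's third law T² = 4π²r³/μ at r = 36400 km, T = 26.3 hours = 26.3 × 3600 s = 94680 s: μ = 4π²r³/T² = 2.12397×10^5 km³/s².
Transfer-ellipse semi-major axis a_t = (r₁ + r₂)/2 = (36400 + 8390)/2 = 22395 km.
Circular speed at r₁: v₁ = √(μ/r₁) = √(2.12397×10^5/36400) = 2.4156 km/s.
On the transfer ellipse at r₁, v² = μ(2/r − 1/a) gives v_a = √[μ(2/r₁ − 1/a_t)] = 1.4785 km/s.
First burn Δv₁ = |v_a − v₁| = 0.9371 km/s.
Circular speed at r₂: v₂ = √(μ/r₂) = 5.0314 km/s.
Transfer-orbit speed at r₂: v_p = √[μ(2/r₂ − 1/a_t)] = 6.4146 km/s.
Second burn Δv₂ = |v₂ − v_p| = 1.383 km/s.
Δv = Δv₁ + Δv₂ = 0.9371 + 1.383 = 2.320 km/s.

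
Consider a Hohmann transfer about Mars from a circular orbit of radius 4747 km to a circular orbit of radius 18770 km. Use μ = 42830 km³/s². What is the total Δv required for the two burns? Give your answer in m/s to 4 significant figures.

The Hohmann ellipse has a_t = (r₁ + r₂)/2 = 11758.5 km.
At r₁ the circular-orbit speed is v₁ = √(μ/r₁) = 3.0038 km/s.
On the transfer ellipse at r₁, vis-viva equation gives v_p = √[μ(2/r₁ − 1/a_t)] = 3.7951 km/s.
First burn Δv₁ = |v_p − v₁| = 0.7913 km/s.
Circular speed at r₂: v₂ = √(μ/r₂) = 1.5106 km/s.
Transfer-orbit speed at r₂: v_a = √[μ(2/r₂ − 1/a_t)] = 0.95979 km/s.
Second burn Δv₂ = |v₂ − v_a| = 0.5508 km/s.
Δv = Δv₁ + Δv₂ = 0.7913 + 0.5508 = 1.342 km/s.

Δv = 1342 m/s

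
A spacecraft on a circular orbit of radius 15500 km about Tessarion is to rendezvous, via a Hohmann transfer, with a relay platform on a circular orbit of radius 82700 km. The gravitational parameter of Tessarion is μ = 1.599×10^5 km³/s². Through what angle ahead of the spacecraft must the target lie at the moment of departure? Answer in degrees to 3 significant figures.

φ = 97.7°

The Hohmann ellipse has a_t = (r₁ + r₂)/2 = 49100 km.
Transfer time t = π√(a_t³/μ) = 85476.7 s.
Target angular speed ω₂ = √(μ/r₂³) = 1.68138×10^-5 rad/s.
Angle swept by the target during transfer: ω₂·t = 1.43719 rad = 82.34°.
The spacecraft traverses 180° on the transfer ellipse, so the target must lead by 180° − 82.34° = 97.7°.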